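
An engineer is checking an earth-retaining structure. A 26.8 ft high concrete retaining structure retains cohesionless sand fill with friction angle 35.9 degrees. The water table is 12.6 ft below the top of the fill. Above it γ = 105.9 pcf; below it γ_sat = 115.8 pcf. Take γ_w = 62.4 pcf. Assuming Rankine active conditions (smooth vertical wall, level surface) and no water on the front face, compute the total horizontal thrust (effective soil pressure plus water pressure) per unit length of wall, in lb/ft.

14800 lb/ft

K_a = tan²(45° − φ/2) = 0.2607.
γ' = 115.8 − 62.4 = 53.40 pcf. Depth below WT = 14.2 ft.
σ'_h at WT = K_a γ d_w = 347.9 psf; at base = 347.9 + K_a γ' × 14.2 = 545.6 psf.
P₁ (0–12.6 ft) = ½×347.9×12.6 = 2192. P₂ (12.6–26.8 ft) = ½(347.9+545.6)×14.2 = 6344.
P_w = ½ γ_w h₂² = 0.5×62.4×14.2² = 6291. Total = 2192+6344+6291 = 14830 lb/ft.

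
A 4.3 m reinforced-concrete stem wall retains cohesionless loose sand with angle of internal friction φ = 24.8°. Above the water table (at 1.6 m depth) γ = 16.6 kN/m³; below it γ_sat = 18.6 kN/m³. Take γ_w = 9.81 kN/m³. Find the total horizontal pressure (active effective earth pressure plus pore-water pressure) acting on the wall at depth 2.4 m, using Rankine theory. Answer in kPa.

K_a = (1 − sin φ)/(1 + sin φ) = 0.4090.
γ' = 18.6 − 9.81 = 8.790 kN/m³.
Effective vertical stress at 2.4 m: σ'_v = 16.6×1.6 + 8.790×0.800 = 33.59 kPa.
σ'_h = K_a σ'_v = 0.4090 × 33.59 = 13.74 kPa; u = γ_w × 0.800 = 7.848 kPa.
Total σ_h = 13.74 + 7.848 = 21.59 kPa.

21.6 kPa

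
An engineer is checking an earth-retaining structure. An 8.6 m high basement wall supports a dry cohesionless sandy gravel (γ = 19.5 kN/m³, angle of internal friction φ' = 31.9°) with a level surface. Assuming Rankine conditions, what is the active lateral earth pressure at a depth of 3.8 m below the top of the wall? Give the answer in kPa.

22.9 kPa

K_a = (1 − sin φ)/(1 + sin φ) = 0.3085.
σ_h = K_a γ z = 0.3085 × 19.5 × 3.8 = 22.86 kPa.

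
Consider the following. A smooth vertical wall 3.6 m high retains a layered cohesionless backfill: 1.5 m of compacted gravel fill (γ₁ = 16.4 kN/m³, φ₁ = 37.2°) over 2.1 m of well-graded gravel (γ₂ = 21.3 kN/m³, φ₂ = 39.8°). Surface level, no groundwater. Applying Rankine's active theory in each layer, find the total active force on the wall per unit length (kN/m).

K_a1 = tan²(45°−37.2°/2) = 0.2464; K_a2 = tan²(45°−39.8°/2) = 0.2194.
Layer 1: σ at base = K_a1 γ₁ h₁ = 6.062 kPa; P₁ = ½×6.062×1.5 = 4.546.
Layer 2: σ_v at top = γ₁h₁ = 24.60; σ_h top = K_a2×24.60 = 5.398; σ_h base = K_a2×(24.60+21.3×2.1) = 15.21.
P₂ = ½(5.398+15.21)×2.1 = 21.64. Total P_a = 4.546+21.64 = 26.19 kN/m.

26.2 kN/m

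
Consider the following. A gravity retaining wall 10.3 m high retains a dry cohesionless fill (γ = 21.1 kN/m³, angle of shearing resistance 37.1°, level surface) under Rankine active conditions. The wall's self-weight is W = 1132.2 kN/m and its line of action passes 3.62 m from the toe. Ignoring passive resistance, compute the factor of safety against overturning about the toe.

K_a = tan²(45° − 37.1°/2) = 0.2475.
P_a = ½K_aγH² = 0.5×0.2475×21.1×10.3² = 277.0 kN/m, acting at H/3 = 3.433 m above the base.
Overturning moment M_o = P_a × H/3 = 277.0 × 3.433 = 951.1.
Resisting moment M_r = W × 3.62 = 1132.2 × 3.62 = 4099.
FS_overturning = M_r/M_o = 4099/951.1 = 4.309.

4.31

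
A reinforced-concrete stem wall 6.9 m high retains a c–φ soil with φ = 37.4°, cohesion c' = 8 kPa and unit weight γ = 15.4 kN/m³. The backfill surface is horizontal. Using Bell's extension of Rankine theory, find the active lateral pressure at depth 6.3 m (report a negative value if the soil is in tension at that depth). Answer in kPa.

15.8 kPa

K_a = (1 − sin φ)/(1 + sin φ) = 0.2443.
σ_a = K_a γ z − 2c√K_a = 0.2443×15.4×6.3 − 2×8×0.4942 = 15.79 kPa.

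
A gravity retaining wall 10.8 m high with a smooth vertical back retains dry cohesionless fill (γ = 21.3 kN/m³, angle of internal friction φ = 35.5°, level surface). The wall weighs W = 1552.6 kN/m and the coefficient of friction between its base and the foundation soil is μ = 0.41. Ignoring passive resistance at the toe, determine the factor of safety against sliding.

K_a = tan²(45° − 35.5°/2) = 0.2653.
P_a = ½K_aγH² = 0.5×0.2653×21.3×10.8² = 329.5 kN/m, acting at H/3 = 3.600 m above the base.
FS_sliding = μW / P_a = 0.41×1552.6 / 329.5 = 1.932.

1.93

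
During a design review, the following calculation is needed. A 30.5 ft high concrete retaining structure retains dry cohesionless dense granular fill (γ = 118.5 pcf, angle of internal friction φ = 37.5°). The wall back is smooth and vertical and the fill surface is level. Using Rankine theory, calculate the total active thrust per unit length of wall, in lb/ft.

K_a = tan²(45° − φ/2) = 0.2432.
P_a = ½ K_a γ H² = 0.5 × 0.2432 × 118.5 × 30.5² = 13400 lb/ft.

13400 lb/ft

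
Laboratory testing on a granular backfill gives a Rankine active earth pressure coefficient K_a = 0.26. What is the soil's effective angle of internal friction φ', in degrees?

36.0°

K_a = tan²(45° − φ/2) ⇒ 45° − φ/2 = arctan(√0.26) = 27.02°.
φ = 2(45° − 27.02°) = 35.97°.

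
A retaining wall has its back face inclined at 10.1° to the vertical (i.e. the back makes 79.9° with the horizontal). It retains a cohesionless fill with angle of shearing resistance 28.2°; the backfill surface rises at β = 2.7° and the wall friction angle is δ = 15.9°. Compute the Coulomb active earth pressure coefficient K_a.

0.416

K_a = sin²(α+φ) / [sin²α · sin(α−δ) · (1 + √{sin(φ+δ)sin(φ−β) / (sin(α−δ)sin(α+β))})²].
With α = 79.9°, φ = 28.2°, δ = 15.9°, β = 2.7°: K_a = 0.4156.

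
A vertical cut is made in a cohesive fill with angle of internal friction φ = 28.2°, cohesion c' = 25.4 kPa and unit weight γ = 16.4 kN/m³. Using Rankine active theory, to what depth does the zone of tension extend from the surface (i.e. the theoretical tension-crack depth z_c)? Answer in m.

K_a = tan²(45° − 28.2°/2) = 0.3582; √K_a = 0.5985.
The active pressure is zero where K_a γ z = 2c√K_a, so z_c = 2c/(γ√K_a) = 2×25.4/(16.4×0.5985) = 5.176 m.

5.18 m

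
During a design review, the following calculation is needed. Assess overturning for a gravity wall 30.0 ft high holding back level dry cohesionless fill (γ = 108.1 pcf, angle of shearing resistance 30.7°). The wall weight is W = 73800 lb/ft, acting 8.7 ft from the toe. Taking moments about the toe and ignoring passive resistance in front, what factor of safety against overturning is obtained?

K_a = tan²(45° − 30.7°/2) = 0.3240.
P_a = ½K_aγH² = 0.5×0.3240×108.1×30.0² = 15760 lb/ft, acting at H/3 = 10.00 ft above the base.
Overturning moment M_o = P_a × H/3 = 15760 × 10.00 = 157600.
Resisting moment M_r = W × 8.7 = 73800 × 8.7 = 642100.
FS_overturning = M_r/M_o = 642100/157600 = 4.073.

4.07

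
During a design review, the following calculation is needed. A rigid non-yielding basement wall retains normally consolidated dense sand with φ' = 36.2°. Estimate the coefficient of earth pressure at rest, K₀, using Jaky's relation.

0.409

K₀ = 1 − sin φ' = 1 − sin 36.2° = 0.4094.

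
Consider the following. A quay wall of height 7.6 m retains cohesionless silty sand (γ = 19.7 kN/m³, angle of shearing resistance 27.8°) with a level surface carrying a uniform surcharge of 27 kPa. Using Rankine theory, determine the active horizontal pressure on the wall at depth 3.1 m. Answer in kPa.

32.0 kPa

K_a = (1 − sin φ)/(1 + sin φ) = 0.3639.
σ_v = γz + q = 19.7 × 3.1 + 27 = 88.07 kPa.
σ_h = K_a σ_v = 0.3639 × 88.07 = 32.05 kPa.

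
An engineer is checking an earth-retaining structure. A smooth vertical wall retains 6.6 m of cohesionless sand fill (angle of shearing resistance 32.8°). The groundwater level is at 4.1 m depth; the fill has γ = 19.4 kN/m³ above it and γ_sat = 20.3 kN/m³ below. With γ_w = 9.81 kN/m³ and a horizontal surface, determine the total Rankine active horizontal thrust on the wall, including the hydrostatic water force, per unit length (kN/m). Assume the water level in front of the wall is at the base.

K_a = tan²(45° − φ/2) = 0.2973.
γ' = 20.3 − 9.81 = 10.49 kN/m³. Depth below WT = 2.5 m.
σ'_h at WT = K_a γ d_w = 23.64 kPa; at base = 23.64 + K_a γ' × 2.5 = 31.44 kPa.
P₁ (0–4.1 m) = ½×23.64×4.1 = 48.47. P₂ (4.1–6.6 m) = ½(23.64+31.44)×2.5 = 68.86.
P_w = ½ γ_w h₂² = 0.5×9.81×2.5² = 30.66. Total = 48.47+68.86+30.66 = 148.0 kN/m.

148 kN/m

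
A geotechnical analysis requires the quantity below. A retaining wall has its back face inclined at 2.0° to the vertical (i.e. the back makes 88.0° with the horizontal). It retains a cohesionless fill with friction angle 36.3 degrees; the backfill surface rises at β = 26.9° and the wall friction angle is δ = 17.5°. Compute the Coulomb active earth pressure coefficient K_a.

K_a = sin²(α+φ) / [sin²α · sin(α−δ) · (1 + √{sin(φ+δ)sin(φ−β) / (sin(α−δ)sin(α+β))})²].
With α = 88.0°, φ = 36.3°, δ = 17.5°, β = 26.9°: K_a = 0.3738.

0.374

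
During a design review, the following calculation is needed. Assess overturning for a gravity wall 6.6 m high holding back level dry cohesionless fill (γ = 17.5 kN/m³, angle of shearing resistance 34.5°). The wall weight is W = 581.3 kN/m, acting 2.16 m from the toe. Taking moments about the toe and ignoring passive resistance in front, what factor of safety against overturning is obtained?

K_a = tan²(45° − 34.5°/2) = 0.2768.
P_a = ½K_aγH² = 0.5×0.2768×17.5×6.6² = 105.5 kN/m, acting at H/3 = 2.200 m above the base.
Overturning moment M_o = P_a × H/3 = 105.5 × 2.200 = 232.1.
Resisting moment M_r = W × 2.16 = 581.3 × 2.16 = 1256.
FS_overturning = M_r/M_o = 1256/232.1 = 5.409.

5.41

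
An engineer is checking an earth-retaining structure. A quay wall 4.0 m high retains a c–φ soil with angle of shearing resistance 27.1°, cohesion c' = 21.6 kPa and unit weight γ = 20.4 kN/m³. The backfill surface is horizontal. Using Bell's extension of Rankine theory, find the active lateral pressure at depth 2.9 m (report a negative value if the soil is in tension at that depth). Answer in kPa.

K_a = (1 − sin φ)/(1 + sin φ) = 0.3741.
σ_a = K_a γ z − 2c√K_a = 0.3741×20.4×2.9 − 2×21.6×0.6116 = -4.292 kPa.

-4.29 kPa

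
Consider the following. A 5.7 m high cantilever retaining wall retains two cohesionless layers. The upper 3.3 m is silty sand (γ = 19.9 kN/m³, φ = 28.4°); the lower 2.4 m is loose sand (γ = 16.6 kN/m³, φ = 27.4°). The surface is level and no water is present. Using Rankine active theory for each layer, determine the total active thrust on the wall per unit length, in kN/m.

114 kN/m

K_a1 = tan²(45°−28.4°/2) = 0.3554; K_a2 = tan²(45°−27.4°/2) = 0.3697.
Layer 1: σ at base = K_a1 γ₁ h₁ = 23.34 kPa; P₁ = ½×23.34×3.3 = 38.51.
Layer 2: σ_v at top = γ₁h₁ = 65.67; σ_h top = K_a2×65.67 = 24.28; σ_h base = K_a2×(65.67+16.6×2.4) = 39.00.
P₂ = ½(24.28+39.00)×2.4 = 75.94. Total P_a = 38.51+75.94 = 114.4 kN/m.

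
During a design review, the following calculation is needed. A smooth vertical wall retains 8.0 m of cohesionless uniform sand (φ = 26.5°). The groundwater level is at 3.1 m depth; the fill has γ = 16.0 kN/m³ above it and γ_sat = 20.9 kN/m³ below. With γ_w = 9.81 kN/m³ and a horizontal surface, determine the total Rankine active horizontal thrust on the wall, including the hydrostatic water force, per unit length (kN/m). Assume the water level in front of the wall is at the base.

K_a = tan²(45° − φ/2) = 0.3829.
γ' = 20.9 − 9.81 = 11.09 kN/m³. Depth below WT = 4.9 m.
σ'_h at WT = K_a γ d_w = 18.99 kPa; at base = 18.99 + K_a γ' × 4.9 = 39.80 kPa.
P₁ (0–3.1 m) = ½×18.99×3.1 = 29.44. P₂ (3.1–8.0 m) = ½(18.99+39.80)×4.9 = 144.1.
P_w = ½ γ_w h₂² = 0.5×9.81×4.9² = 117.8. Total = 29.44+144.1+117.8 = 291.3 kN/m.

291 kN/m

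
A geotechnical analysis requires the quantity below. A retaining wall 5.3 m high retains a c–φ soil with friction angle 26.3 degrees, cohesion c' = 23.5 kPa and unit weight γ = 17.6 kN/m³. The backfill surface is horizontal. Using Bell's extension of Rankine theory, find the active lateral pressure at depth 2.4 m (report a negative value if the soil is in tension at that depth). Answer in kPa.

K_a = (1 − sin φ)/(1 + sin φ) = 0.3859.
σ_a = K_a γ z − 2c√K_a = 0.3859×17.6×2.4 − 2×23.5×0.6212 = -12.90 kPa.

-12.9 kPa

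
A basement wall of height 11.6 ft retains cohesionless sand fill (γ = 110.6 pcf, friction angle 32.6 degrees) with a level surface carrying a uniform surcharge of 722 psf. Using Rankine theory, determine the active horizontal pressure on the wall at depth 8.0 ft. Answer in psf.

482 psf

K_a = (1 − sin φ)/(1 + sin φ) = 0.2997.
σ_v = γz + q = 110.6 × 8.0 + 722 = 1607 psf.
σ_h = K_a σ_v = 0.2997 × 1607 = 481.6 psf.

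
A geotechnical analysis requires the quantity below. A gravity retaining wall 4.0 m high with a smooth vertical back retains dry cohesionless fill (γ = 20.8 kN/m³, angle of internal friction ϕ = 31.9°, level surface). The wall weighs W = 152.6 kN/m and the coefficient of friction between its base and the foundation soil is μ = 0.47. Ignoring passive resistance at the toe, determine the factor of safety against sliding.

K_a = tan²(45° − 31.9°/2) = 0.3085.
P_a = ½K_aγH² = 0.5×0.3085×20.8×4.0² = 51.34 kN/m, acting at H/3 = 1.333 m above the base.
FS_sliding = μW / P_a = 0.47×152.6 / 51.34 = 1.397.

1.40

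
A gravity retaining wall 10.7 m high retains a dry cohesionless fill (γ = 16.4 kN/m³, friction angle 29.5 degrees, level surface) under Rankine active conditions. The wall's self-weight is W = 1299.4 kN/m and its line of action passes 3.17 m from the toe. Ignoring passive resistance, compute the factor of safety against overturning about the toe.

K_a = tan²(45° − 29.5°/2) = 0.3401.
P_a = ½K_aγH² = 0.5×0.3401×16.4×10.7² = 319.3 kN/m, acting at H/3 = 3.567 m above the base.
Overturning moment M_o = P_a × H/3 = 319.3 × 3.567 = 1139.
Resisting moment M_r = W × 3.17 = 1299.4 × 3.17 = 4119.
FS_overturning = M_r/M_o = 4119/1139 = 3.617.

3.62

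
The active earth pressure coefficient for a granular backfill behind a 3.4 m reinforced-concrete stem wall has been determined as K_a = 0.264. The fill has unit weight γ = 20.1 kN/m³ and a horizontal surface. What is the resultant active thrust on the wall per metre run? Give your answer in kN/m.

30.7 kN/m

P = ½ K_a γ H² = 0.5 × 0.264 × 20.1 × 3.4² = 30.67 kN/m.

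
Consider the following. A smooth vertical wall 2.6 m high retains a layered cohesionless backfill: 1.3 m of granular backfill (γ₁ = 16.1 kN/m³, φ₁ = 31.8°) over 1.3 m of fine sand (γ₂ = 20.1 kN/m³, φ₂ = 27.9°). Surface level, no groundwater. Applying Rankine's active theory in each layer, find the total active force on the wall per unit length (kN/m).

20.2 kN/m

K_a1 = tan²(45°−31.8°/2) = 0.3098; K_a2 = tan²(45°−27.9°/2) = 0.3625.
Layer 1: σ at base = K_a1 γ₁ h₁ = 6.484 kPa; P₁ = ½×6.484×1.3 = 4.215.
Layer 2: σ_v at top = γ₁h₁ = 20.93; σ_h top = K_a2×20.93 = 7.586; σ_h base = K_a2×(20.93+20.1×1.3) = 17.06.
P₂ = ½(7.586+17.06)×1.3 = 16.02. Total P_a = 4.215+16.02 = 20.23 kN/m.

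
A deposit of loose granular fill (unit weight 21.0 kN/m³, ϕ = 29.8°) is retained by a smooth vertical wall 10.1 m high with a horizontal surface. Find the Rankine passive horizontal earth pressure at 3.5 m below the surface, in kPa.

219 kPa

K_p = (1 + sin φ)/(1 − sin φ) = 2.976.
σ_h = K_p γ z = 2.976 × 21.0 × 3.5 = 218.7 kPa.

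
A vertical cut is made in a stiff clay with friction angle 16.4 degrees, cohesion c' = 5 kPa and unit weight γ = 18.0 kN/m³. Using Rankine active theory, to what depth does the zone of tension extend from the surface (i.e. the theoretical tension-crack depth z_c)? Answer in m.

K_a = tan²(45° − 16.4°/2) = 0.5596; √K_a = 0.7481.
The active pressure is zero where K_a γ z = 2c√K_a, so z_c = 2c/(γ√K_a) = 2×5/(18.0×0.7481) = 0.7426 m.

0.743 m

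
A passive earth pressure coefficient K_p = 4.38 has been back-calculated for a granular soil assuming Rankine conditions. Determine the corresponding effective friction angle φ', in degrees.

38.9°

K_p = (1+sin φ)/(1−sin φ) ⇒ sin φ = (K_p − 1)/(K_p + 1) = 0.6283.
φ = arcsin(0.6283) = 38.92°.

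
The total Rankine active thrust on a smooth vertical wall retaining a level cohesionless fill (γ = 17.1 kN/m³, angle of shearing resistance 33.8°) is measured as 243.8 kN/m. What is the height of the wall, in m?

K_a = 0.2851. P_a = ½ K_a γ H² ⇒ H = √(2P_a/(K_a γ)).
H = √(2×243.8/(0.2851×17.1)) = 10.00 m.

10.0 m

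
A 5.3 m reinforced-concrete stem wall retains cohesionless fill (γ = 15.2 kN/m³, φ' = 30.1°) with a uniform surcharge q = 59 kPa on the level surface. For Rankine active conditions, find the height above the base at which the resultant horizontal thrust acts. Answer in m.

2.29 m

K_a = 0.3320.
Triangular part P₁ = ½K_aγH² = 70.87 at H/3 = 1.767 m; rectangular part P₂ = K_a q H = 103.8 at H/2 = 2.650 m.
ȳ = (P₁·1.767 + P₂·2.650)/(P₁+P₂) = 2.292 m.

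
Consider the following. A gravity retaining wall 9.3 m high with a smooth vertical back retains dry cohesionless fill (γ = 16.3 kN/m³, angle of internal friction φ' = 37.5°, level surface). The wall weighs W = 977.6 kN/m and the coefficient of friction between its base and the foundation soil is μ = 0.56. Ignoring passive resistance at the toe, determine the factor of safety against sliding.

K_a = tan²(45° − 37.5°/2) = 0.2432.
P_a = ½K_aγH² = 0.5×0.2432×16.3×9.3² = 171.4 kN/m, acting at H/3 = 3.100 m above the base.
FS_sliding = μW / P_a = 0.56×977.6 / 171.4 = 3.194.

3.19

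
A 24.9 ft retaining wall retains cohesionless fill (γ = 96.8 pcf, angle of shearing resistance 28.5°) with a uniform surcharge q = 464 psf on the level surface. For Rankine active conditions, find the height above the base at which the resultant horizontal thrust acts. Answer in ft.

K_a = 0.3540.
Triangular part P₁ = ½K_aγH² = 10620 at H/3 = 8.300 ft; rectangular part P₂ = K_a q H = 4089 at H/2 = 12.45 ft.
ȳ = (P₁·8.300 + P₂·12.45)/(P₁+P₂) = 9.454 ft.

9.45 ft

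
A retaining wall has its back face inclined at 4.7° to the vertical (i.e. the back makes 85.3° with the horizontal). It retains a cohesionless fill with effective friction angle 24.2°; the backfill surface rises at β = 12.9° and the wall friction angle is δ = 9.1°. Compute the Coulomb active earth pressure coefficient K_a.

0.517

K_a = sin²(α+φ) / [sin²α · sin(α−δ) · (1 + √{sin(φ+δ)sin(φ−β) / (sin(α−δ)sin(α+β))})²].
With α = 85.3°, φ = 24.2°, δ = 9.1°, β = 12.9°: K_a = 0.5172.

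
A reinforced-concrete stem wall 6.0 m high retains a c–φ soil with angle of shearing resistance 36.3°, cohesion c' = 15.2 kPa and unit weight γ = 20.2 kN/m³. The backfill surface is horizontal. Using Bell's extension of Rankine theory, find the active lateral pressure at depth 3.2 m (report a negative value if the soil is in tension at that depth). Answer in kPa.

1.18 kPa

K_a = (1 − sin φ)/(1 + sin φ) = 0.2563.
σ_a = K_a γ z − 2c√K_a = 0.2563×20.2×3.2 − 2×15.2×0.5062 = 1.176 kPa.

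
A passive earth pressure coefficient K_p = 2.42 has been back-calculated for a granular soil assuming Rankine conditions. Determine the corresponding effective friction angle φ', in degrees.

24.5°

K_p = (1+sin φ)/(1−sin φ) ⇒ sin φ = (K_p − 1)/(K_p + 1) = 0.4152.
φ = arcsin(0.4152) = 24.53°.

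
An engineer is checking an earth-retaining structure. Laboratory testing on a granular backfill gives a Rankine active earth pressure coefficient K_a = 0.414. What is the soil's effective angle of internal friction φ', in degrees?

K_a = tan²(45° − φ/2) ⇒ 45° − φ/2 = arctan(√0.414) = 32.76°.
φ = 2(45° − 32.76°) = 24.48°.

24.5°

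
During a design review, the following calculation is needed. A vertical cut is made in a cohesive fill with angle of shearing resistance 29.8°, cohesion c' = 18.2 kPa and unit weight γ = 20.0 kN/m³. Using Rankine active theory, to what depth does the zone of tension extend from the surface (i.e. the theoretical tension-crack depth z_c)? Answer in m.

3.14 m

K_a = tan²(45° − 29.8°/2) = 0.3360; √K_a = 0.5797.
The active pressure is zero where K_a γ z = 2c√K_a, so z_c = 2c/(γ√K_a) = 2×18.2/(20.0×0.5797) = 3.140 m.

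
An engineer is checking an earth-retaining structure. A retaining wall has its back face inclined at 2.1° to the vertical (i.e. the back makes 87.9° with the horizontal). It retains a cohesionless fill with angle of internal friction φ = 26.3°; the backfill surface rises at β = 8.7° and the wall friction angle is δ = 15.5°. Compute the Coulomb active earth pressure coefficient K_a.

K_a = sin²(α+φ) / [sin²α · sin(α−δ) · (1 + √{sin(φ+δ)sin(φ−β) / (sin(α−δ)sin(α+β))})²].
With α = 87.9°, φ = 26.3°, δ = 15.5°, β = 8.7°: K_a = 0.4093.

0.409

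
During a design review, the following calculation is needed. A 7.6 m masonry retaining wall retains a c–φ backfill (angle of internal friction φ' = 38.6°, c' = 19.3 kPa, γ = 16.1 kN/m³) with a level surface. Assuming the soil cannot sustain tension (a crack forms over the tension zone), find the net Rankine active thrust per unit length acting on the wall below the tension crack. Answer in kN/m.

K_a = 0.2316; √K_a = 0.4813.
Tension-crack depth z_c = 2c/(γ√K_a) = 2×19.3/(16.1×0.4813) = 4.982 m.
σ_a at base = K_a γ H − 2c√K_a = 0.2316×16.1×7.6 − 2×19.3×0.4813 = 9.764 kPa.
P_a = ½ × 9.764 × (H − z_c) = 0.5×9.764×2.618 = 12.78 kN/m.

12.8 kN/m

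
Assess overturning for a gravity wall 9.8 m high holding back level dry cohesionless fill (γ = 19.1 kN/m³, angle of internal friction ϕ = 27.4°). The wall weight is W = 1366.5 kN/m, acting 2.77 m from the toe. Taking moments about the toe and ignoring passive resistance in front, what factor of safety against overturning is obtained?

K_a = tan²(45° − 27.4°/2) = 0.3697.
P_a = ½K_aγH² = 0.5×0.3697×19.1×9.8² = 339.1 kN/m, acting at H/3 = 3.267 m above the base.
Overturning moment M_o = P_a × H/3 = 339.1 × 3.267 = 1108.
Resisting moment M_r = W × 2.77 = 1366.5 × 2.77 = 3785.
FS_overturning = M_r/M_o = 3785/1108 = 3.417.

3.42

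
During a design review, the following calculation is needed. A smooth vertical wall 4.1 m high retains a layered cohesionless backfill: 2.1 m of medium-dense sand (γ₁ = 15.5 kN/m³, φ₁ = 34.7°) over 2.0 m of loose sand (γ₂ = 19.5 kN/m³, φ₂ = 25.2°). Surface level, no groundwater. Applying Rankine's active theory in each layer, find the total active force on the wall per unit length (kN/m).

51.3 kN/m

K_a1 = tan²(45°−34.7°/2) = 0.2745; K_a2 = tan²(45°−25.2°/2) = 0.4027.
Layer 1: σ at base = K_a1 γ₁ h₁ = 8.934 kPa; P₁ = ½×8.934×2.1 = 9.381.
Layer 2: σ_v at top = γ₁h₁ = 32.55; σ_h top = K_a2×32.55 = 13.11; σ_h base = K_a2×(32.55+19.5×2.0) = 28.82.
P₂ = ½(13.11+28.82)×2.0 = 41.93. Total P_a = 9.381+41.93 = 51.31 kN/m.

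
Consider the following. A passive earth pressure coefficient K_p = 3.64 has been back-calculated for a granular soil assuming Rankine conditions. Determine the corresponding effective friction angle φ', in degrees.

K_p = (1+sin φ)/(1−sin φ) ⇒ sin φ = (K_p − 1)/(K_p + 1) = 0.5690.
φ = arcsin(0.5690) = 34.68°.

34.7°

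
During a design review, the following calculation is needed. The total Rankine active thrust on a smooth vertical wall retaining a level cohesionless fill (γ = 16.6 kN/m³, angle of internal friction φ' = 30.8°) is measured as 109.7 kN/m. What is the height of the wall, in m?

6.40 m

K_a = 0.3227. P_a = ½ K_a γ H² ⇒ H = √(2P_a/(K_a γ)).
H = √(2×109.7/(0.3227×16.6)) = 6.400 m.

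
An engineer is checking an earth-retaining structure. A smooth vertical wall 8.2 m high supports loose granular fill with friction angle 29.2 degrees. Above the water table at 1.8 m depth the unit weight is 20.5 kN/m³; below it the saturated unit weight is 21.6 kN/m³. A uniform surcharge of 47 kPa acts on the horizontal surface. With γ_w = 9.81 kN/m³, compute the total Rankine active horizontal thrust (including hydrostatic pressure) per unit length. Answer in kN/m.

K_a = tan²(45° − φ/2) = 0.3442.
γ' = 21.6 − 9.81 = 11.79 kN/m³. h₂ = H − d_w = 6.4 m.
σ'_h: at surface K_a·q = 16.18; at WT K_a(q+γd_w) = 28.88; at base K_a(q+γd_w+γ'h₂) = 54.85 kPa.
P₁ = ½(16.18+28.88)×1.8 = 40.55; P₂ = ½(28.88+54.85)×6.4 = 267.9; P_w = ½γ_w h₂² = 200.9.
Total = 40.55+267.9+200.9 = 509.4 kN/m.

509 kN/m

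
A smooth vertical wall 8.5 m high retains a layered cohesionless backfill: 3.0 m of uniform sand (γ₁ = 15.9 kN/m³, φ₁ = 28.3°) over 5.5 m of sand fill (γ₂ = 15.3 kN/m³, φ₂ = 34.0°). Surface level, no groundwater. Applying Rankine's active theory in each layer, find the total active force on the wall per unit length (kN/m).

K_a1 = tan²(45°−28.3°/2) = 0.3568; K_a2 = tan²(45°−34.0°/2) = 0.2827.
Layer 1: σ at base = K_a1 γ₁ h₁ = 17.02 kPa; P₁ = ½×17.02×3.0 = 25.53.
Layer 2: σ_v at top = γ₁h₁ = 47.70; σ_h top = K_a2×47.70 = 13.49; σ_h base = K_a2×(47.70+15.3×5.5) = 37.28.
P₂ = ½(13.49+37.28)×5.5 = 139.6. Total P_a = 25.53+139.6 = 165.1 kN/m.

165 kN/m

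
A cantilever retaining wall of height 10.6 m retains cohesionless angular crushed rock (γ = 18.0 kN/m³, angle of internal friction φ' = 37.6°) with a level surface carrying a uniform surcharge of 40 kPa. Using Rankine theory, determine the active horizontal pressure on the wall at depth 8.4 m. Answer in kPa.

46.3 kPa

K_a = (1 − sin φ)/(1 + sin φ) = 0.2421.
σ_v = γz + q = 18.0 × 8.4 + 40 = 191.2 kPa.
σ_h = K_a σ_v = 0.2421 × 191.2 = 46.29 kPa.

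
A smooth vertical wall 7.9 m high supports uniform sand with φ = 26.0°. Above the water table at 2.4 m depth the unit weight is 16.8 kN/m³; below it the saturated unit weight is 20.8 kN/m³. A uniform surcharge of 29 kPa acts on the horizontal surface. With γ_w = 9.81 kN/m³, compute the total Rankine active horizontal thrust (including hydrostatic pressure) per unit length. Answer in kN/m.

K_a = tan²(45° − φ/2) = 0.3905.
γ' = 20.8 − 9.81 = 10.99 kN/m³. h₂ = H − d_w = 5.5 m.
σ'_h: at surface K_a·q = 11.32; at WT K_a(q+γd_w) = 27.07; at base K_a(q+γd_w+γ'h₂) = 50.67 kPa.
P₁ = ½(11.32+27.07)×2.4 = 46.07; P₂ = ½(27.07+50.67)×5.5 = 213.8; P_w = ½γ_w h₂² = 148.4.
Total = 46.07+213.8+148.4 = 408.2 kN/m.

408 kN/m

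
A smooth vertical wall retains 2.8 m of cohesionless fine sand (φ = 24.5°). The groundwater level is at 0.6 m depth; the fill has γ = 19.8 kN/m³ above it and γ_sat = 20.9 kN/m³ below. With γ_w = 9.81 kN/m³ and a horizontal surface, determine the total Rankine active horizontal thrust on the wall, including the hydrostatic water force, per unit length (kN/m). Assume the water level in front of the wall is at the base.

K_a = tan²(45° − φ/2) = 0.4137.
γ' = 20.9 − 9.81 = 11.09 kN/m³. Depth below WT = 2.2 m.
σ'_h at WT = K_a γ d_w = 4.915 kPa; at base = 4.915 + K_a γ' × 2.2 = 15.01 kPa.
P₁ (0–0.6 m) = ½×4.915×0.6 = 1.475. P₂ (0.6–2.8 m) = ½(4.915+15.01)×2.2 = 21.92.
P_w = ½ γ_w h₂² = 0.5×9.81×2.2² = 23.74. Total = 1.475+21.92+23.74 = 47.13 kN/m.

47.1 kN/m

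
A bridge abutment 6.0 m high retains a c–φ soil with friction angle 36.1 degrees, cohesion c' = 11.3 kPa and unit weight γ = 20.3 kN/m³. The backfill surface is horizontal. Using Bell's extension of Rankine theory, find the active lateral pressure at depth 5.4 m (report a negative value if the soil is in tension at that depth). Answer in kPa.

16.8 kPa

K_a = (1 − sin φ)/(1 + sin φ) = 0.2585.
σ_a = K_a γ z − 2c√K_a = 0.2585×20.3×5.4 − 2×11.3×0.5084 = 16.85 kPa.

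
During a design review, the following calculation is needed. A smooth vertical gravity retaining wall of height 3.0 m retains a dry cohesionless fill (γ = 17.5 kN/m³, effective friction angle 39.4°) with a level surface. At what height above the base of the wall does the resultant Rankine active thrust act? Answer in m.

K_a = 0.2234.
The pressure distribution is triangular, so the resultant acts at H/3 above the base = 3.0/3 = 1.000 m.

1.00 m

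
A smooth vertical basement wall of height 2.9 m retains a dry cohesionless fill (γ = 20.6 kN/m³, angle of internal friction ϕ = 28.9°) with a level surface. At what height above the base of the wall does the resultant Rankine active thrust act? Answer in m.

0.967 m

K_a = 0.3484.
The pressure distribution is triangular, so the resultant acts at H/3 above the base = 2.9/3 = 0.9667 m.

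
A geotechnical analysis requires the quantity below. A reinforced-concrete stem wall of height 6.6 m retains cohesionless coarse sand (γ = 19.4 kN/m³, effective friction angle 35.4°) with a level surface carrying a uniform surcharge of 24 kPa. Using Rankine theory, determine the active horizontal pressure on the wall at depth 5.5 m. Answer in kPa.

34.8 kPa

K_a = (1 − sin φ)/(1 + sin φ) = 0.2664.
σ_v = γz + q = 19.4 × 5.5 + 24 = 130.7 kPa.
σ_h = K_a σ_v = 0.2664 × 130.7 = 34.82 kPa.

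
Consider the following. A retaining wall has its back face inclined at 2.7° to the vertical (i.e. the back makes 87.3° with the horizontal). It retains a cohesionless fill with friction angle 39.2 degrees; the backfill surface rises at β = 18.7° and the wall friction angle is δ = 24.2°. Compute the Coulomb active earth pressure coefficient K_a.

0.282

K_a = sin²(α+φ) / [sin²α · sin(α−δ) · (1 + √{sin(φ+δ)sin(φ−β) / (sin(α−δ)sin(α+β))})²].
With α = 87.3°, φ = 39.2°, δ = 24.2°, β = 18.7°: K_a = 0.2821.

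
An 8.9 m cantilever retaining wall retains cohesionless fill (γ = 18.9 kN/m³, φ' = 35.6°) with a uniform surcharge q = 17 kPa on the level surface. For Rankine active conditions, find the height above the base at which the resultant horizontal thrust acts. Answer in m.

3.22 m

K_a = 0.2641.
Triangular part P₁ = ½K_aγH² = 197.7 at H/3 = 2.967 m; rectangular part P₂ = K_a q H = 39.96 at H/2 = 4.450 m.
ȳ = (P₁·2.967 + P₂·4.450)/(P₁+P₂) = 3.216 m.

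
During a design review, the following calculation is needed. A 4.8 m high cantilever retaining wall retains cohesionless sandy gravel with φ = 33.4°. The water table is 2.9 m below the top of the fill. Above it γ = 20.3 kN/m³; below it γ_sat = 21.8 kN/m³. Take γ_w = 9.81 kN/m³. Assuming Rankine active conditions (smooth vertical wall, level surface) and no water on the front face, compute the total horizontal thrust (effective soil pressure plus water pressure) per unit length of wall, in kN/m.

K_a = tan²(45° − φ/2) = 0.2899.
γ' = 21.8 − 9.81 = 11.99 kN/m³. Depth below WT = 1.9 m.
σ'_h at WT = K_a γ d_w = 17.07 kPa; at base = 17.07 + K_a γ' × 1.9 = 23.67 kPa.
P₁ (0–2.9 m) = ½×17.07×2.9 = 24.75. P₂ (2.9–4.8 m) = ½(17.07+23.67)×1.9 = 38.70.
P_w = ½ γ_w h₂² = 0.5×9.81×1.9² = 17.71. Total = 24.75+38.70+17.71 = 81.16 kN/m.

81.2 kN/m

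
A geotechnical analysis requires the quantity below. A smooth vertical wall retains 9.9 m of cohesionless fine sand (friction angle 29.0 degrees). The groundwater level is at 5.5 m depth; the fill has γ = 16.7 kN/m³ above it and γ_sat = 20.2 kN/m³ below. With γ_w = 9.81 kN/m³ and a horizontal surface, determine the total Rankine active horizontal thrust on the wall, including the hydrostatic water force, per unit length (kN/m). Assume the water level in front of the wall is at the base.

K_a = tan²(45° − φ/2) = 0.3470.
γ' = 20.2 − 9.81 = 10.39 kN/m³. Depth below WT = 4.4 m.
σ'_h at WT = K_a γ d_w = 31.87 kPa; at base = 31.87 + K_a γ' × 4.4 = 47.73 kPa.
P₁ (0–5.5 m) = ½×31.87×5.5 = 87.64. P₂ (5.5–9.9 m) = ½(31.87+47.73)×4.4 = 175.1.
P_w = ½ γ_w h₂² = 0.5×9.81×4.4² = 94.96. Total = 87.64+175.1+94.96 = 357.7 kN/m.

358 kN/m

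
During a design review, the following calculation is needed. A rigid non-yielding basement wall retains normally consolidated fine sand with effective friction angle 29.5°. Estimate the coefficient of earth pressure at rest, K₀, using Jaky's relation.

0.508

K₀ = 1 − sin φ' = 1 − sin 29.5° = 0.5076.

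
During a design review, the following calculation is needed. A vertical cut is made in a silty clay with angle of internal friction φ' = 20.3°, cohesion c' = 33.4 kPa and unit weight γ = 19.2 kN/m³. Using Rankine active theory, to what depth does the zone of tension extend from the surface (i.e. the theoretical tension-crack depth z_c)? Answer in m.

5.00 m

K_a = tan²(45° − 20.3°/2) = 0.4849; √K_a = 0.6963.
The active pressure is zero where K_a γ z = 2c√K_a, so z_c = 2c/(γ√K_a) = 2×33.4/(19.2×0.6963) = 4.997 m.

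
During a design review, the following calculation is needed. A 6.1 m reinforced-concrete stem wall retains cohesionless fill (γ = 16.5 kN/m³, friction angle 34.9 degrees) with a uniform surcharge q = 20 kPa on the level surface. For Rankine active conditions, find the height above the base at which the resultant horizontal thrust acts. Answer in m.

K_a = 0.2721.
Triangular part P₁ = ½K_aγH² = 83.54 at H/3 = 2.033 m; rectangular part P₂ = K_a q H = 33.20 at H/2 = 3.050 m.
ȳ = (P₁·2.033 + P₂·3.050)/(P₁+P₂) = 2.322 m.

2.32 m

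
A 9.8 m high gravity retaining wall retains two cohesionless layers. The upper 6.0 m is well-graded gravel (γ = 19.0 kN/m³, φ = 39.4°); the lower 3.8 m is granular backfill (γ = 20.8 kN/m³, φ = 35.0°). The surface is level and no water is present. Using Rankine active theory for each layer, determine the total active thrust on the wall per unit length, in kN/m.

K_a1 = tan²(45°−39.4°/2) = 0.2234; K_a2 = tan²(45°−35.0°/2) = 0.2710.
Layer 1: σ at base = K_a1 γ₁ h₁ = 25.47 kPa; P₁ = ½×25.47×6.0 = 76.42.
Layer 2: σ_v at top = γ₁h₁ = 114.0; σ_h top = K_a2×114.0 = 30.89; σ_h base = K_a2×(114.0+20.8×3.8) = 52.31.
P₂ = ½(30.89+52.31)×3.8 = 158.1. Total P_a = 76.42+158.1 = 234.5 kN/m.

235 kN/m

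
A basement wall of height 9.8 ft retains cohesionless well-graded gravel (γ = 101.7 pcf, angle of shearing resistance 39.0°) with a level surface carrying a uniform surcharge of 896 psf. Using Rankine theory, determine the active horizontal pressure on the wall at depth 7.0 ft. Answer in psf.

366 psf

K_a = (1 − sin φ)/(1 + sin φ) = 0.2275.
σ_v = γz + q = 101.7 × 7.0 + 896 = 1608 psf.
σ_h = K_a σ_v = 0.2275 × 1608 = 365.8 psf.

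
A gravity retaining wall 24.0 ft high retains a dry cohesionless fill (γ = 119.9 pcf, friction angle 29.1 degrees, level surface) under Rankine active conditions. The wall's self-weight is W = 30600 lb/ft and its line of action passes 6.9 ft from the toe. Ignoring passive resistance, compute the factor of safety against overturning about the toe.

K_a = tan²(45° − 29.1°/2) = 0.3456.
P_a = ½K_aγH² = 0.5×0.3456×119.9×24.0² = 11930 lb/ft, acting at H/3 = 8.000 ft above the base.
Overturning moment M_o = P_a × H/3 = 11930 × 8.000 = 95470.
Resisting moment M_r = W × 6.9 = 30600 × 6.9 = 211100.
FS_overturning = M_r/M_o = 211100/95470 = 2.212.

2.21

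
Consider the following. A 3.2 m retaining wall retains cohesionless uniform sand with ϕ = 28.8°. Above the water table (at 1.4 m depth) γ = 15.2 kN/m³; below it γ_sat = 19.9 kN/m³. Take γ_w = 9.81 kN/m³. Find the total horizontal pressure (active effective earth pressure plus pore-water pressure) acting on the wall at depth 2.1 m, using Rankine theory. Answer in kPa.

K_a = (1 − sin φ)/(1 + sin φ) = 0.3498.
γ' = 19.9 − 9.81 = 10.09 kN/m³.
Effective vertical stress at 2.1 m: σ'_v = 15.2×1.4 + 10.09×0.700 = 28.34 kPa.
σ'_h = K_a σ'_v = 0.3498 × 28.34 = 9.913 kPa; u = γ_w × 0.700 = 6.867 kPa.
Total σ_h = 9.913 + 6.867 = 16.78 kPa.

16.8 kPa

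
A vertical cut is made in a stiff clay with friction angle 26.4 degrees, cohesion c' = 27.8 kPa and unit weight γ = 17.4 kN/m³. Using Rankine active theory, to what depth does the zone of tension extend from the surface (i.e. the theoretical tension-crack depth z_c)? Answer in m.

K_a = tan²(45° − 26.4°/2) = 0.3844; √K_a = 0.6200.
The active pressure is zero where K_a γ z = 2c√K_a, so z_c = 2c/(γ√K_a) = 2×27.8/(17.4×0.6200) = 5.154 m.

5.15 m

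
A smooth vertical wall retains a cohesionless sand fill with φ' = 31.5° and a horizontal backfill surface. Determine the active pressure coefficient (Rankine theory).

K_a = tan²(45° − φ/2) = tan²(29.25°) = 0.3136.

0.314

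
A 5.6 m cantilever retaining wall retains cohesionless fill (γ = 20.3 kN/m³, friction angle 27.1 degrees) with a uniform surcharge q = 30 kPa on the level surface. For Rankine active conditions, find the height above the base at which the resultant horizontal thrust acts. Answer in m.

K_a = 0.3741.
Triangular part P₁ = ½K_aγH² = 119.1 at H/3 = 1.867 m; rectangular part P₂ = K_a q H = 62.84 at H/2 = 2.800 m.
ȳ = (P₁·1.867 + P₂·2.800)/(P₁+P₂) = 2.189 m.

2.19 m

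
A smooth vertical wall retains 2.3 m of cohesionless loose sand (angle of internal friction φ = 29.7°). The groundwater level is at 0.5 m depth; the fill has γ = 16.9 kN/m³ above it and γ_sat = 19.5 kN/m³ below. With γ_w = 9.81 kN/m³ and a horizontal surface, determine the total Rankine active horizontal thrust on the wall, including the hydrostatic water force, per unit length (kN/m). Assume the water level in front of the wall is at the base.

K_a = tan²(45° − φ/2) = 0.3374.
γ' = 19.5 − 9.81 = 9.690 kN/m³. Depth below WT = 1.8 m.
σ'_h at WT = K_a γ d_w = 2.851 kPa; at base = 2.851 + K_a γ' × 1.8 = 8.736 kPa.
P₁ (0–0.5 m) = ½×2.851×0.5 = 0.7127. P₂ (0.5–2.3 m) = ½(2.851+8.736)×1.8 = 10.43.
P_w = ½ γ_w h₂² = 0.5×9.81×1.8² = 15.89. Total = 0.7127+10.43+15.89 = 27.03 kN/m.

27.0 kN/m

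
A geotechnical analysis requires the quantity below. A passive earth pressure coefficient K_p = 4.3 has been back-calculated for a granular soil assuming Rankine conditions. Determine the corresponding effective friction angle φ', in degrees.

K_p = (1+sin φ)/(1−sin φ) ⇒ sin φ = (K_p − 1)/(K_p + 1) = 0.6226.
φ = arcsin(0.6226) = 38.51°.

38.5°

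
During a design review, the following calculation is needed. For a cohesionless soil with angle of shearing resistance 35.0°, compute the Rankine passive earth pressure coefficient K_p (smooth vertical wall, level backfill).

3.69

K_p = (1 + sin φ)/(1 − sin φ) = tan²(45° + 35.0°/2) = 3.690.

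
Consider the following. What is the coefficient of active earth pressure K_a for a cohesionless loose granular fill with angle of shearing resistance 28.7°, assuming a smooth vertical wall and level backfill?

K_a = (1 − sin φ)/(1 + sin φ) = (1 − sin 28.7°)/(1 + sin 28.7°) = 0.3511.

0.351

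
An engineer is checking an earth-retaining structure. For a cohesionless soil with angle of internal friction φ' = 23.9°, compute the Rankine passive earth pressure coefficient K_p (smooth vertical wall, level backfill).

2.36

K_p = (1 + sin φ)/(1 − sin φ) = tan²(45° + 23.9°/2) = 2.362.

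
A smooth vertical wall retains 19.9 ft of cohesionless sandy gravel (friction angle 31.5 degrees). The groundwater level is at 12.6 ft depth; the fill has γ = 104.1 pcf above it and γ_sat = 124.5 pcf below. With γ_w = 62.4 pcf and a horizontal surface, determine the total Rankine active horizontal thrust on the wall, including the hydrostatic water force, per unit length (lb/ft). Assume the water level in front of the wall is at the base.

K_a = tan²(45° − φ/2) = 0.3136.
γ' = 124.5 − 62.4 = 62.10 pcf. Depth below WT = 7.3 ft.
σ'_h at WT = K_a γ d_w = 411.4 psf; at base = 411.4 + K_a γ' × 7.3 = 553.6 psf.
P₁ (0–12.6 ft) = ½×411.4×12.6 = 2592. P₂ (12.6–19.9 ft) = ½(411.4+553.6)×7.3 = 3522.
P_w = ½ γ_w h₂² = 0.5×62.4×7.3² = 1663. Total = 2592+3522+1663 = 7776 lb/ft.

7780 lb/ft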